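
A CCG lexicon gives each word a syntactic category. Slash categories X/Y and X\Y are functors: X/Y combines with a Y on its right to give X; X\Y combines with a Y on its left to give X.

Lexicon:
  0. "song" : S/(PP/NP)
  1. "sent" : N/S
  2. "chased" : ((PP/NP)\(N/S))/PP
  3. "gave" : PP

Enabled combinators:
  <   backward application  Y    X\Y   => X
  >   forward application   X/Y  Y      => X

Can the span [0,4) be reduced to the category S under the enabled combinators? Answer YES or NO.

[0,4] S   >
  [0,1] "song" : S/(PP/NP)
  [1,4] PP/NP   <
    [1,2] "sent" : N/S
    [2,4] (PP/NP)\(N/S)   >
      [2,3] "chased" : ((PP/NP)\(N/S))/PP
      [3,4] "gave" : PP

YES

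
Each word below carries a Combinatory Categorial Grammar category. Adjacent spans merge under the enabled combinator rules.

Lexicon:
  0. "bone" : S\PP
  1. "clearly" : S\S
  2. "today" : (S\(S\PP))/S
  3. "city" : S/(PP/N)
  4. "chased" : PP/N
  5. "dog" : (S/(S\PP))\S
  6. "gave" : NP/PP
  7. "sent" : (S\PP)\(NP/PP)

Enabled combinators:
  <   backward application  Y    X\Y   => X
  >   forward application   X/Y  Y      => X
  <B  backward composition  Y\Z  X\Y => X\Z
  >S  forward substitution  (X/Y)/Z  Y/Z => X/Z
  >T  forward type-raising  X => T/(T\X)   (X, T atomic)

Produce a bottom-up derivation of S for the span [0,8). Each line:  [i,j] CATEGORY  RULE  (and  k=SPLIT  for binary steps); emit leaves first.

[0,1] S\PP  lex  "bone"
[1,2] S\S  lex  "clearly"
[0,2] S\PP  <B  k=1
[2,3] (S\(S\PP))/S  lex  "today"
[3,4] S/(PP/N)  lex  "city"
[4,5] PP/N  lex  "chased"
[3,5] S  >  k=4
[2,5] S\(S\PP)  >  k=3
[0,5] S  <  k=2
[5,6] (S/(S\PP))\S  lex  "dog"
[0,6] S/(S\PP)  <  k=5
[6,7] NP/PP  lex  "gave"
[7,8] (S\PP)\(NP/PP)  lex  "sent"
[6,8] S\PP  <  k=7
[0,8] S  >  k=6

[0,8] S   >
  [0,6] S/(S\PP)   <
    [0,5] S   <
      [0,2] S\PP   <B
        [0,1] "bone" : S\PP
        [1,2] "clearly" : S\S
      [2,5] S\(S\PP)   >
        [2,3] "today" : (S\(S\PP))/S
        [3,5] S   >
          [3,4] "city" : S/(PP/N)
          [4,5] "chased" : PP/N
    [5,6] "dog" : (S/(S\PP))\S
  [6,8] S\PP   <
    [6,7] "gave" : NP/PP
    [7,8] "sent" : (S\PP)\(NP/PP)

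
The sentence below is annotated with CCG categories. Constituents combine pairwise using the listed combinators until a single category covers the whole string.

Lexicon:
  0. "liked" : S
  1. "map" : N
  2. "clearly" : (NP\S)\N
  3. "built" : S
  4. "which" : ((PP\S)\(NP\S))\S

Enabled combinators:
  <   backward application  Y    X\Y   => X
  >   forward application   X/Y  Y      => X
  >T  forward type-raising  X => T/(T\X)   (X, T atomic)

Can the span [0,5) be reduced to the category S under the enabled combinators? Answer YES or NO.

NO

S N (NP\S)\N S ((PP\S)\(NP\S))\S
CKY chart[0,5] = {N/(N\PP), NP/(NP\PP), PP, PP/(PP\PP), S/(S\PP)}; S ∉ chart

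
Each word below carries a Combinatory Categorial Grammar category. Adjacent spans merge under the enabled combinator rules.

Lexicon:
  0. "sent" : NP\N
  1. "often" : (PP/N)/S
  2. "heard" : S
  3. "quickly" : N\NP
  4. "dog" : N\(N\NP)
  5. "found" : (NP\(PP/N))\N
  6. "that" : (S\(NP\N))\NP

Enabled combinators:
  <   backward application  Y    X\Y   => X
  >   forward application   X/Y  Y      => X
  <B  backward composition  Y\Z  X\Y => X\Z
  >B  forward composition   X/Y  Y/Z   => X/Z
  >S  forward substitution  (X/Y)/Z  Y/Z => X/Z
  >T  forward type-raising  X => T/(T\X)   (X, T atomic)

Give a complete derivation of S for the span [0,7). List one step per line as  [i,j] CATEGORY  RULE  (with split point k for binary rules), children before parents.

[0,1] NP\N  lex  "sent"
[1,2] (PP/N)/S  lex  "often"
[2,3] S  lex  "heard"
[1,3] PP/N  >  k=2
[3,4] N\NP  lex  "quickly"
[4,5] N\(N\NP)  lex  "dog"
[3,5] N  <  k=4
[5,6] (NP\(PP/N))\N  lex  "found"
[3,6] NP\(PP/N)  <  k=5
[1,6] NP  <  k=3
[6,7] (S\(NP\N))\NP  lex  "that"
[1,7] S\(NP\N)  <  k=6
[0,7] S  <  k=1

[0,7] S   <
  [0,1] "sent" : NP\N
  [1,7] S\(NP\N)   <
    [1,6] NP   <
      [1,3] PP/N   >
        [1,2] "often" : (PP/N)/S
        [2,3] "heard" : S
      [3,6] NP\(PP/N)   <
        [3,5] N   <
          [3,4] "quickly" : N\NP
          [4,5] "dog" : N\(N\NP)
        [5,6] "found" : (NP\(PP/N))\N
    [6,7] "that" : (S\(NP\N))\NP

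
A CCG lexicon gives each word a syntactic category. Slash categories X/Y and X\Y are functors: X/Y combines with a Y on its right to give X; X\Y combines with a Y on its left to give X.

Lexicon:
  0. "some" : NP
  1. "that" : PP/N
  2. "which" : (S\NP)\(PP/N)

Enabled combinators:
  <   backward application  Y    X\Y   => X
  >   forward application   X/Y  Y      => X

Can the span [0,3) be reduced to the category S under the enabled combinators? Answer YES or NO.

[0,3] S   <
  [0,1] "some" : NP
  [1,3] S\NP   <
    [1,2] "that" : PP/N
    [2,3] "which" : (S\NP)\(PP/N)

YES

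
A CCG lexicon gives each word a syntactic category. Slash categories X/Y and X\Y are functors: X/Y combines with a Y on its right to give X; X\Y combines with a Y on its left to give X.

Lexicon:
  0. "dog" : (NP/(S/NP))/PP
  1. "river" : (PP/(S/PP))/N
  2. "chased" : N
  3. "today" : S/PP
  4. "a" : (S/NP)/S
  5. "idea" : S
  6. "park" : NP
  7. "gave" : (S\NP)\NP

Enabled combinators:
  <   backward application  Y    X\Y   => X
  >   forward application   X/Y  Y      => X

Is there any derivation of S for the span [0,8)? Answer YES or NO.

[0,8] S   <
  [0,6] NP   >
    [0,4] NP/(S/NP)   >
      [0,1] "dog" : (NP/(S/NP))/PP
      [1,4] PP   >
        [1,3] PP/(S/PP)   >
          [1,2] "river" : (PP/(S/PP))/N
          [2,3] "chased" : N
        [3,4] "today" : S/PP
    [4,6] S/NP   >
      [4,5] "a" : (S/NP)/S
      [5,6] "idea" : S
  [6,8] S\NP   <
    [6,7] "park" : NP
    [7,8] "gave" : (S\NP)\NP

YES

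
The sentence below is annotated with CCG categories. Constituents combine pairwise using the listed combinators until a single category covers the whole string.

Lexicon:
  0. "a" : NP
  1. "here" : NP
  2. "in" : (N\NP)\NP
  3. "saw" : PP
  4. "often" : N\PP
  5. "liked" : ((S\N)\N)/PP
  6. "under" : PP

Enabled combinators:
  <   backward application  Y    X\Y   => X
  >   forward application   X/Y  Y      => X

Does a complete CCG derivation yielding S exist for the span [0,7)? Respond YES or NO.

[0,7] S   <
  [0,3] N   <
    [0,1] "a" : NP
    [1,3] N\NP   <
      [1,2] "here" : NP
      [2,3] "in" : (N\NP)\NP
  [3,7] S\N   <
    [3,5] N   <
      [3,4] "saw" : PP
      [4,5] "often" : N\PP
    [5,7] (S\N)\N   >
      [5,6] "liked" : ((S\N)\N)/PP
      [6,7] "under" : PP

YES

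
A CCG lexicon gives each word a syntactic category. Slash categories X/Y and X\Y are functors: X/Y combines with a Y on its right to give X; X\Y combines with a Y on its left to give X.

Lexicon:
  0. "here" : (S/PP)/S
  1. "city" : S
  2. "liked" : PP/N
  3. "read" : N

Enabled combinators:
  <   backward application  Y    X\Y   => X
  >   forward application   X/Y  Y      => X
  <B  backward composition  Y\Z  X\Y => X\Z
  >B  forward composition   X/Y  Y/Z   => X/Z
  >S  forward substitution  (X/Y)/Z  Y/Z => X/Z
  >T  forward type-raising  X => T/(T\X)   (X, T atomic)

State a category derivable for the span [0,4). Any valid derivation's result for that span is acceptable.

S

[0,4] S   >
  [0,3] S/N   >B
    [0,2] S/PP   >
      [0,1] "here" : (S/PP)/S
      [1,2] "city" : S
    [2,3] "liked" : PP/N
  [3,4] "read" : N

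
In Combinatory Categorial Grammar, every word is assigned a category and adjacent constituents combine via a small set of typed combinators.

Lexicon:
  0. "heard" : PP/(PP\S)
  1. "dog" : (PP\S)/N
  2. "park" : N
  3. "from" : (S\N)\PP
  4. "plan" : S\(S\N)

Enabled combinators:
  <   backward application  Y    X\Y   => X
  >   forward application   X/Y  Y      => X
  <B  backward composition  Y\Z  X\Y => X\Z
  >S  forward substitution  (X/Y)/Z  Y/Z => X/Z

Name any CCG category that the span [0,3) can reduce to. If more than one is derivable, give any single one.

PP

[0,5] S   <
  [0,3] PP   >
    [0,1] "heard" : PP/(PP\S)
    [1,3] PP\S   >
      [1,2] "dog" : (PP\S)/N
      [2,3] "park" : N
  [3,5] S\PP   <B
    [3,4] "from" : (S\N)\PP
    [4,5] "plan" : S\(S\N)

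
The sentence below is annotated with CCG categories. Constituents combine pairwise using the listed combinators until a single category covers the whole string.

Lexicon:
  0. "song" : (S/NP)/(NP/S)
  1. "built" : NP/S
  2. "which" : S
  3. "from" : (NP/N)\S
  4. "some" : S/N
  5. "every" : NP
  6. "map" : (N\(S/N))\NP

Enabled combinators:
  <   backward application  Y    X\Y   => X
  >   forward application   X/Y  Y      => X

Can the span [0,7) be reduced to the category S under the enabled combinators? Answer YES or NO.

YES

[0,7] S   >
  [0,2] S/NP   >
    [0,1] "song" : (S/NP)/(NP/S)
    [1,2] "built" : NP/S
  [2,7] NP   >
    [2,4] NP/N   <
      [2,3] "which" : S
      [3,4] "from" : (NP/N)\S
    [4,7] N   <
      [4,5] "some" : S/N
      [5,7] N\(S/N)   <
        [5,6] "every" : NP
        [6,7] "map" : (N\(S/N))\NP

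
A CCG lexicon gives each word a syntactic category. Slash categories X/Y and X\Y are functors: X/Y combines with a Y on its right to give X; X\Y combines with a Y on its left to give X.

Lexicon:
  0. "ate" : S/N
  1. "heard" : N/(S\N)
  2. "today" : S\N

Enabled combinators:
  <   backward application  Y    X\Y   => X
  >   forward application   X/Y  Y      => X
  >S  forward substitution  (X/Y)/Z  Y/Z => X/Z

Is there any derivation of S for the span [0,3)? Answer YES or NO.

YES

[0,3] S   >
  [0,1] "ate" : S/N
  [1,3] N   >
    [1,2] "heard" : N/(S\N)
    [2,3] "today" : S\N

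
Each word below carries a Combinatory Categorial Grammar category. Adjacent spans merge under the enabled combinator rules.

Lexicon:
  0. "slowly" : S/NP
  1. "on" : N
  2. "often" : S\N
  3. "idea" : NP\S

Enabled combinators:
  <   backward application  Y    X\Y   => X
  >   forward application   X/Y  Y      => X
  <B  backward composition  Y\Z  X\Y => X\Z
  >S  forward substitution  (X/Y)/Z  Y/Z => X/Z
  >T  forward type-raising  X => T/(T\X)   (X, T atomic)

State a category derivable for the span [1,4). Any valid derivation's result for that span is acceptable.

[0,4] S   >
  [0,1] "slowly" : S/NP
  [1,4] NP   >
    [1,2] NP/(NP\N)   >T
      [1,2] "on" : N
    [2,4] NP\N   <B
      [2,3] "often" : S\N
      [3,4] "idea" : NP\S

NP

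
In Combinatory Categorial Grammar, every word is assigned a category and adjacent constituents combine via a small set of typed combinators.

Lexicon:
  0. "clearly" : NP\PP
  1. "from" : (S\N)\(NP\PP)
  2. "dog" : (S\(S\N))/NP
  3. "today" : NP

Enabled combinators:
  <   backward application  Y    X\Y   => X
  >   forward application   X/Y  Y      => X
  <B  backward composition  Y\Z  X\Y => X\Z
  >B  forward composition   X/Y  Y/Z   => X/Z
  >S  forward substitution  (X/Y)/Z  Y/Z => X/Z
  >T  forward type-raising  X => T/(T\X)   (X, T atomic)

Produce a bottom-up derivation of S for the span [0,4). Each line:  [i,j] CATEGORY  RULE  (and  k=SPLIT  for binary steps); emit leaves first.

[0,4] S   <
  [0,2] S\N   <
    [0,1] "clearly" : NP\PP
    [1,2] "from" : (S\N)\(NP\PP)
  [2,4] S\(S\N)   >
    [2,3] "dog" : (S\(S\N))/NP
    [3,4] "today" : NP

[0,1] NP\PP  lex  "clearly"
[1,2] (S\N)\(NP\PP)  lex  "from"
[0,2] S\N  <  k=1
[2,3] (S\(S\N))/NP  lex  "dog"
[3,4] NP  lex  "today"
[2,4] S\(S\N)  >  k=3
[0,4] S  <  k=2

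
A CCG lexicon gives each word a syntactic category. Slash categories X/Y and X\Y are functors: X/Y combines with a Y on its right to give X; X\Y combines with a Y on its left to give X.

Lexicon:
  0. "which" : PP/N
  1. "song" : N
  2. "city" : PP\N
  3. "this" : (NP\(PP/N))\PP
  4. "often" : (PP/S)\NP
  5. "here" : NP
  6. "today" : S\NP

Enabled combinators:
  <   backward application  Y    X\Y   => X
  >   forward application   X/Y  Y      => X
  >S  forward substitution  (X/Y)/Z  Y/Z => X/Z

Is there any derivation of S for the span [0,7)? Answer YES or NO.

NO

PP/N N PP\N (NP\(PP/N))\PP (PP/S)\NP NP S\NP
CKY chart[0,7] = {PP}; S ∉ chart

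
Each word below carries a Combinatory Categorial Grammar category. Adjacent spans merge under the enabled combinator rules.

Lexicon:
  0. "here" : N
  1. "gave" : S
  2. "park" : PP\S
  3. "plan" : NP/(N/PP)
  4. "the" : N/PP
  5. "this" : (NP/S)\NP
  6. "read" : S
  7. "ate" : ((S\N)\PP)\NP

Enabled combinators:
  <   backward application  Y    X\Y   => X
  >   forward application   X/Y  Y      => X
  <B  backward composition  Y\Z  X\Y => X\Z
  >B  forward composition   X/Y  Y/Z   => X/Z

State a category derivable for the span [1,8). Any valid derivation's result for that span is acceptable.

[0,8] S   <
  [0,1] "here" : N
  [1,8] S\N   <
    [1,3] PP   <
      [1,2] "gave" : S
      [2,3] "park" : PP\S
    [3,8] (S\N)\PP   <
      [3,7] NP   >
        [3,6] NP/S   <
          [3,5] NP   >
            [3,4] "plan" : NP/(N/PP)
            [4,5] "the" : N/PP
          [5,6] "this" : (NP/S)\NP
        [6,7] "read" : S
      [7,8] "ate" : ((S\N)\PP)\NP

S\N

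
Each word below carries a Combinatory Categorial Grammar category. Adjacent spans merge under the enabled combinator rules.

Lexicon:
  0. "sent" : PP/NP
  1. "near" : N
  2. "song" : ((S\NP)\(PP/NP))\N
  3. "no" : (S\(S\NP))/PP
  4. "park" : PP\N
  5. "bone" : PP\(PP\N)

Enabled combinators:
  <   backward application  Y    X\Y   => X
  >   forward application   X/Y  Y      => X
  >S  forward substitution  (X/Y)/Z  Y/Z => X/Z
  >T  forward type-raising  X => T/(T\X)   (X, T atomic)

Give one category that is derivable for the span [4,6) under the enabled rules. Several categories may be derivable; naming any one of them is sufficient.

[0,6] S   <
  [0,3] S\NP   <
    [0,1] "sent" : PP/NP
    [1,3] (S\NP)\(PP/NP)   <
      [1,2] "near" : N
      [2,3] "song" : ((S\NP)\(PP/NP))\N
  [3,6] S\(S\NP)   >
    [3,4] "no" : (S\(S\NP))/PP
    [4,6] PP   <
      [4,5] "park" : PP\N
      [5,6] "bone" : PP\(PP\N)

PP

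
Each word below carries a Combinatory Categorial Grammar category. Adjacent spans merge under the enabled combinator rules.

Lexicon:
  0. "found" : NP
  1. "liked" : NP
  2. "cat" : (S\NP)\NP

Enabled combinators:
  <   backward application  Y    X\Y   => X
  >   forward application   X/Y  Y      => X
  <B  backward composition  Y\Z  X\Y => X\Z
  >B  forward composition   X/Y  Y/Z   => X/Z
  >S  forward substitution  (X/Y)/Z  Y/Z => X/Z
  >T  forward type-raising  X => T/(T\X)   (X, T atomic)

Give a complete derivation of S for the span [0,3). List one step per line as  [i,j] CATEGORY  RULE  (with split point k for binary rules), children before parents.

[0,1] NP  lex  "found"
[1,2] NP  lex  "liked"
[2,3] (S\NP)\NP  lex  "cat"
[1,3] S\NP  <  k=2
[0,3] S  <  k=1

[0,3] S   <
  [0,1] "found" : NP
  [1,3] S\NP   <
    [1,2] "liked" : NP
    [2,3] "cat" : (S\NP)\NP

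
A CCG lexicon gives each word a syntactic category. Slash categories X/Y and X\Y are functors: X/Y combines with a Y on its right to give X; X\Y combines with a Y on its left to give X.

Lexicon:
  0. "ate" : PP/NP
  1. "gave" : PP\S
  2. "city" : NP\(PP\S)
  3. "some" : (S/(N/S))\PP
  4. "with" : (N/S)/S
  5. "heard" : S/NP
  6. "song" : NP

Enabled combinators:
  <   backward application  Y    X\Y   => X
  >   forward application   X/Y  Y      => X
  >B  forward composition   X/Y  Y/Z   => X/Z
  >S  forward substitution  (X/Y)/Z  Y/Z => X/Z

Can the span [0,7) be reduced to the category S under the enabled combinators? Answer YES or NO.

YES

[0,7] S   >
  [0,4] S/(N/S)   <
    [0,3] PP   >
      [0,1] "ate" : PP/NP
      [1,3] NP   <
        [1,2] "gave" : PP\S
        [2,3] "city" : NP\(PP\S)
    [3,4] "some" : (S/(N/S))\PP
  [4,7] N/S   >
    [4,5] "with" : (N/S)/S
    [5,7] S   >
      [5,6] "heard" : S/NP
      [6,7] "song" : NP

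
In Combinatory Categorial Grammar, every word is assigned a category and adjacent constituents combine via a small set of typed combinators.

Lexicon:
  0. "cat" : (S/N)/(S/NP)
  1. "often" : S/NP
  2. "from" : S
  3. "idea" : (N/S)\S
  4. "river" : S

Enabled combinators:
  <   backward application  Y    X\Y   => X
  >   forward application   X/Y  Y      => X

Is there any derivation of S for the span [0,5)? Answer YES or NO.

YES

[0,5] S   >
  [0,2] S/N   >
    [0,1] "cat" : (S/N)/(S/NP)
    [1,2] "often" : S/NP
  [2,5] N   >
    [2,4] N/S   <
      [2,3] "from" : S
      [3,4] "idea" : (N/S)\S
    [4,5] "river" : S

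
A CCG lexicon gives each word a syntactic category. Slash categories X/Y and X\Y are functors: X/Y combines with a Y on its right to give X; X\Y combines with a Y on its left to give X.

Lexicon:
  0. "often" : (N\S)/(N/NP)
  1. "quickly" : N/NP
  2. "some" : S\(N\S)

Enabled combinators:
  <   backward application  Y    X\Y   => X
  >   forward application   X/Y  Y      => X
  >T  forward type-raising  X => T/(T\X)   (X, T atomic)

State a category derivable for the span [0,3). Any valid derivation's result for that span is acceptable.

[0,3] S   <
  [0,2] N\S   >
    [0,1] "often" : (N\S)/(N/NP)
    [1,2] "quickly" : N/NP
  [2,3] "some" : S\(N\S)

S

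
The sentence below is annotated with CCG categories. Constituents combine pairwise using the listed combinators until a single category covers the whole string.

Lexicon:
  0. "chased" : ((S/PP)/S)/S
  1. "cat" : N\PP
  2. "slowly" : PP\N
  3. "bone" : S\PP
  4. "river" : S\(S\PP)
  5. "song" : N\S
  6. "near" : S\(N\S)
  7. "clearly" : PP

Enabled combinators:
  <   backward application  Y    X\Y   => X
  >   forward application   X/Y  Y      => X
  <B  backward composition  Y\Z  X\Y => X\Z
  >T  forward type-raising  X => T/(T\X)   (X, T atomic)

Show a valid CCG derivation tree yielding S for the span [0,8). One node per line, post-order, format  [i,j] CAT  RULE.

[0,1] ((S/PP)/S)/S  lex  "chased"
[1,2] N\PP  lex  "cat"
[2,3] PP\N  lex  "slowly"
[1,3] PP\PP  <B  k=2
[3,4] S\PP  lex  "bone"
[1,4] S\PP  <B  k=3
[4,5] S\(S\PP)  lex  "river"
[1,5] S  <  k=4
[0,5] (S/PP)/S  >  k=1
[5,6] N\S  lex  "song"
[6,7] S\(N\S)  lex  "near"
[5,7] S  <  k=6
[0,7] S/PP  >  k=5
[7,8] PP  lex  "clearly"
[0,8] S  >  k=7

[0,8] S   >
  [0,7] S/PP   >
    [0,5] (S/PP)/S   >
      [0,1] "chased" : ((S/PP)/S)/S
      [1,5] S   <
        [1,4] S\PP   <B
          [1,3] PP\PP   <B
            [1,2] "cat" : N\PP
            [2,3] "slowly" : PP\N
          [3,4] "bone" : S\PP
        [4,5] "river" : S\(S\PP)
    [5,7] S   <
      [5,6] "song" : N\S
      [6,7] "near" : S\(N\S)
  [7,8] "clearly" : PP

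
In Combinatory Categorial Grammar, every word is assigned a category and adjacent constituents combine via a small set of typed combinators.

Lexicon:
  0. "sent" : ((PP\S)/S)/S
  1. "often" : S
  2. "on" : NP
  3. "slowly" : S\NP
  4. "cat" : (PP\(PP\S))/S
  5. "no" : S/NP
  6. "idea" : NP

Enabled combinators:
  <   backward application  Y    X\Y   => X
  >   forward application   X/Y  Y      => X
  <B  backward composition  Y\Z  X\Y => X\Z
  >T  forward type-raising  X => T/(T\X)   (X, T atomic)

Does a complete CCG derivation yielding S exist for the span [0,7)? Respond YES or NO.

((PP\S)/S)/S S NP S\NP (PP\(PP\S))/S S/NP NP
CKY chart[0,7] = {N/(N\PP), NP/(NP\PP), PP, PP/(PP\PP), S/(S\PP)}; S ∉ chart

NO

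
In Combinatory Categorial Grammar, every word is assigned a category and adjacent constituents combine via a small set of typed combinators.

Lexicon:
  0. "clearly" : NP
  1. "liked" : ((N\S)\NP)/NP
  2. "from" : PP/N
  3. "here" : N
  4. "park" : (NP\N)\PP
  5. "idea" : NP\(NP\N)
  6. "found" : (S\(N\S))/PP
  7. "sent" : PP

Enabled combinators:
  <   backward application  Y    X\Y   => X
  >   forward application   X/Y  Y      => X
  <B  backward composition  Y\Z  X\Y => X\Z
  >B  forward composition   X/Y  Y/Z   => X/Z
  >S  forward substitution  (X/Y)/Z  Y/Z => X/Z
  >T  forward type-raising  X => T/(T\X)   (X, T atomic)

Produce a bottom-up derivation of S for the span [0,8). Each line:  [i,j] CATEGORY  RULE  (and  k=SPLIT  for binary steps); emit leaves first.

[0,1] NP  lex  "clearly"
[1,2] ((N\S)\NP)/NP  lex  "liked"
[2,3] PP/N  lex  "from"
[3,4] N  lex  "here"
[2,4] PP  >  k=3
[4,5] (NP\N)\PP  lex  "park"
[2,5] NP\N  <  k=4
[5,6] NP\(NP\N)  lex  "idea"
[2,6] NP  <  k=5
[1,6] (N\S)\NP  >  k=2
[6,7] (S\(N\S))/PP  lex  "found"
[7,8] PP  lex  "sent"
[6,8] S\(N\S)  >  k=7
[1,8] S\NP  <B  k=6
[0,8] S  <  k=1

[0,8] S   <
  [0,1] "clearly" : NP
  [1,8] S\NP   <B
    [1,6] (N\S)\NP   >
      [1,2] "liked" : ((N\S)\NP)/NP
      [2,6] NP   <
        [2,5] NP\N   <
          [2,4] PP   >
            [2,3] "from" : PP/N
            [3,4] "here" : N
          [4,5] "park" : (NP\N)\PP
        [5,6] "idea" : NP\(NP\N)
    [6,8] S\(N\S)   >
      [6,7] "found" : (S\(N\S))/PP
      [7,8] "sent" : PP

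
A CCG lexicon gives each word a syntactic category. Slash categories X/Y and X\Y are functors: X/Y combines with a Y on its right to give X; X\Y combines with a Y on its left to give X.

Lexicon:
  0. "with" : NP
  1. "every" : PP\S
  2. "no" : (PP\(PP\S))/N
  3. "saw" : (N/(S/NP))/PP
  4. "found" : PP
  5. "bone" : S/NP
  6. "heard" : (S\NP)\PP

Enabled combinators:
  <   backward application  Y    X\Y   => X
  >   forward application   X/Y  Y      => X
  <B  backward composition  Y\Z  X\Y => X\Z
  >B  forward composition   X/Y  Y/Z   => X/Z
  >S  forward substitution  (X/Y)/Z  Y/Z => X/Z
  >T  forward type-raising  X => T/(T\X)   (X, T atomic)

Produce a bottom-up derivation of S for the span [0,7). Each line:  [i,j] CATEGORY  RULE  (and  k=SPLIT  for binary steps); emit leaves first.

[0,7] S   <
  [0,1] "with" : NP
  [1,7] S\NP   <
    [1,6] PP   <
      [1,2] "every" : PP\S
      [2,6] PP\(PP\S)   >
        [2,3] "no" : (PP\(PP\S))/N
        [3,6] N   >
          [3,5] N/(S/NP)   >
            [3,4] "saw" : (N/(S/NP))/PP
            [4,5] "found" : PP
          [5,6] "bone" : S/NP
    [6,7] "heard" : (S\NP)\PP

[0,1] NP  lex  "with"
[1,2] PP\S  lex  "every"
[2,3] (PP\(PP\S))/N  lex  "no"
[3,4] (N/(S/NP))/PP  lex  "saw"
[4,5] PP  lex  "found"
[3,5] N/(S/NP)  >  k=4
[5,6] S/NP  lex  "bone"
[3,6] N  >  k=5
[2,6] PP\(PP\S)  >  k=3
[1,6] PP  <  k=2
[6,7] (S\NP)\PP  lex  "heard"
[1,7] S\NP  <  k=6
[0,7] S  <  k=1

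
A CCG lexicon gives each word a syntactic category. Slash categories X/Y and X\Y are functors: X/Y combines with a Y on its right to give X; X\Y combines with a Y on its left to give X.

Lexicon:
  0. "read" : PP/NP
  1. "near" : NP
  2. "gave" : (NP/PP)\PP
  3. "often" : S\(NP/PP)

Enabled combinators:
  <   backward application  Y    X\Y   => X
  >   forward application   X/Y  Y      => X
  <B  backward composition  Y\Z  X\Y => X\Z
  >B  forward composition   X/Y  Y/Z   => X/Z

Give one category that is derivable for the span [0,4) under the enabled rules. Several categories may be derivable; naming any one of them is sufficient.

[0,4] S   <
  [0,3] NP/PP   <
    [0,2] PP   >
      [0,1] "read" : PP/NP
      [1,2] "near" : NP
    [2,3] "gave" : (NP/PP)\PP
  [3,4] "often" : S\(NP/PP)

S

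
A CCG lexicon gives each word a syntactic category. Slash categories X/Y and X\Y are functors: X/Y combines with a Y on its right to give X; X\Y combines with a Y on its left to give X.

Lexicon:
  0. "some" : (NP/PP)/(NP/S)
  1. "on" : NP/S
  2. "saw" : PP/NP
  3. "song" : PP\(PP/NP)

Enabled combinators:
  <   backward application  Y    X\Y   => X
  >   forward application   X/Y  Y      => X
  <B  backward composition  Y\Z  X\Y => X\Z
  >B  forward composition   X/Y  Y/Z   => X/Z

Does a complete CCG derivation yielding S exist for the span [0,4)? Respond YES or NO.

(NP/PP)/(NP/S) NP/S PP/NP PP\(PP/NP)
CKY chart[0,4] = {NP}; S ∉ chart

NO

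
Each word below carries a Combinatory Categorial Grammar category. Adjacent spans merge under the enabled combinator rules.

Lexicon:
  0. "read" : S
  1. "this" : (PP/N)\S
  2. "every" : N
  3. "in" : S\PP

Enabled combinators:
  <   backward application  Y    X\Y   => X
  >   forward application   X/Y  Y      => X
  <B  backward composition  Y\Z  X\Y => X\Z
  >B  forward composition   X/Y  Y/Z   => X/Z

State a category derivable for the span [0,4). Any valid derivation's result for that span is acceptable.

S

[0,4] S   <
  [0,3] PP   >
    [0,2] PP/N   <
      [0,1] "read" : S
      [1,2] "this" : (PP/N)\S
    [2,3] "every" : N
  [3,4] "in" : S\PP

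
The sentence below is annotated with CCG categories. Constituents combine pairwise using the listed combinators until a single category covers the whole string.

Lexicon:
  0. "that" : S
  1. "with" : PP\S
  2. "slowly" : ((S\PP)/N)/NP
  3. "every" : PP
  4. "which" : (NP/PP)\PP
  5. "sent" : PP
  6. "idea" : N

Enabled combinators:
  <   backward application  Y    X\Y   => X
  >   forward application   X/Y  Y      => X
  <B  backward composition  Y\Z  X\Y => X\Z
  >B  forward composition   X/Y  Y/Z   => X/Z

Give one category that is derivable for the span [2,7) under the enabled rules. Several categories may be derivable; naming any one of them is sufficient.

S\PP

[0,7] S   <
  [0,2] PP   <
    [0,1] "that" : S
    [1,2] "with" : PP\S
  [2,7] S\PP   >
    [2,6] (S\PP)/N   >
      [2,3] "slowly" : ((S\PP)/N)/NP
      [3,6] NP   >
        [3,5] NP/PP   <
          [3,4] "every" : PP
          [4,5] "which" : (NP/PP)\PP
        [5,6] "sent" : PP
    [6,7] "idea" : N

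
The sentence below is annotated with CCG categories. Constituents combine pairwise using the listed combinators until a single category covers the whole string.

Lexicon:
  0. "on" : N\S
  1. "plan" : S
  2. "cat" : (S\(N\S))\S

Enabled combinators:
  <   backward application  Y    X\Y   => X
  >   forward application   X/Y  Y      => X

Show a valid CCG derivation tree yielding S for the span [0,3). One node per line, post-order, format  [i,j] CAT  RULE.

[0,1] N\S  lex  "on"
[1,2] S  lex  "plan"
[2,3] (S\(N\S))\S  lex  "cat"
[1,3] S\(N\S)  <  k=2
[0,3] S  <  k=1

[0,3] S   <
  [0,1] "on" : N\S
  [1,3] S\(N\S)   <
    [1,2] "plan" : S
    [2,3] "cat" : (S\(N\S))\S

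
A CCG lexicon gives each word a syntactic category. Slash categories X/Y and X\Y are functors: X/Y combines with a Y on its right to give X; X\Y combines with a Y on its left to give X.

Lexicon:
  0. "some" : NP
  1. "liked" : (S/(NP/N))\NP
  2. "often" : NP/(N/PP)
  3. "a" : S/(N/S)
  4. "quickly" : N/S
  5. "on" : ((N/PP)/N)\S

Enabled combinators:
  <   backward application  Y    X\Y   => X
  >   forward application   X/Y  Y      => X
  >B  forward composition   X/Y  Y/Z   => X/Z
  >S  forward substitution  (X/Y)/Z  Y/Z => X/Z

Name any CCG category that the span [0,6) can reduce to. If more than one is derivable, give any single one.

[0,6] S   >
  [0,2] S/(NP/N)   <
    [0,1] "some" : NP
    [1,2] "liked" : (S/(NP/N))\NP
  [2,6] NP/N   >B
    [2,3] "often" : NP/(N/PP)
    [3,6] (N/PP)/N   <
      [3,5] S   >
        [3,4] "a" : S/(N/S)
        [4,5] "quickly" : N/S
      [5,6] "on" : ((N/PP)/N)\S

S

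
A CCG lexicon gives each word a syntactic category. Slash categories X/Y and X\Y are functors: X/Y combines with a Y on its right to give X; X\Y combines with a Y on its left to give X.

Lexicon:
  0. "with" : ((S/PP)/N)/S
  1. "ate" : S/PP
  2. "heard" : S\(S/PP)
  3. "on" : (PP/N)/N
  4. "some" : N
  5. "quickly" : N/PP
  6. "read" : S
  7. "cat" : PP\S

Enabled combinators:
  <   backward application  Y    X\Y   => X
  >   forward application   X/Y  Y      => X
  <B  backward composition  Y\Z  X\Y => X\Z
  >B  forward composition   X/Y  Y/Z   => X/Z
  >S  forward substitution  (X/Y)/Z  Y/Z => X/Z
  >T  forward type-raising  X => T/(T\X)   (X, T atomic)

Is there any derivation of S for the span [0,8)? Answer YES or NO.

YES

[0,8] S   >
  [0,5] S/N   >S
    [0,3] (S/PP)/N   >
      [0,1] "with" : ((S/PP)/N)/S
      [1,3] S   <
        [1,2] "ate" : S/PP
        [2,3] "heard" : S\(S/PP)
    [3,5] PP/N   >
      [3,4] "on" : (PP/N)/N
      [4,5] "some" : N
  [5,8] N   >
    [5,6] "quickly" : N/PP
    [6,8] PP   >
      [6,7] PP/(PP\S)   >T
        [6,7] "read" : S
      [7,8] "cat" : PP\S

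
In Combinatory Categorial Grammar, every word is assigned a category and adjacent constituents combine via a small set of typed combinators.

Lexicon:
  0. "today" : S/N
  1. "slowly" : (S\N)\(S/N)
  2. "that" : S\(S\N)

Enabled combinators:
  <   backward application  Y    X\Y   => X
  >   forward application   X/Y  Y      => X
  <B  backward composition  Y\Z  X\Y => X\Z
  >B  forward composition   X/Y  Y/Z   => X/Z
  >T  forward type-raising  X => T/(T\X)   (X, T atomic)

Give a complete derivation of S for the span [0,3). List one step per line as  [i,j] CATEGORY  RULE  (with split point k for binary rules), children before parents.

[0,1] S/N  lex  "today"
[1,2] (S\N)\(S/N)  lex  "slowly"
[0,2] S\N  <  k=1
[2,3] S\(S\N)  lex  "that"
[0,3] S  <  k=2

[0,3] S   <
  [0,2] S\N   <
    [0,1] "today" : S/N
    [1,2] "slowly" : (S\N)\(S/N)
  [2,3] "that" : S\(S\N)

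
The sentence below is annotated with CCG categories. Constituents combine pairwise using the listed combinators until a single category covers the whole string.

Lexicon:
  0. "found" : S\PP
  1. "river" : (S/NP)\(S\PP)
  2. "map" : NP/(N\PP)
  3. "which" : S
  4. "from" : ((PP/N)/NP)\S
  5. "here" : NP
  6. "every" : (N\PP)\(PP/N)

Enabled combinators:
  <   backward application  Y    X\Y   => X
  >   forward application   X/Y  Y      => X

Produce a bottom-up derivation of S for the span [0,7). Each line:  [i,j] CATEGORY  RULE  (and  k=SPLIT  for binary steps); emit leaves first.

[0,1] S\PP  lex  "found"
[1,2] (S/NP)\(S\PP)  lex  "river"
[0,2] S/NP  <  k=1
[2,3] NP/(N\PP)  lex  "map"
[3,4] S  lex  "which"
[4,5] ((PP/N)/NP)\S  lex  "from"
[3,5] (PP/N)/NP  <  k=4
[5,6] NP  lex  "here"
[3,6] PP/N  >  k=5
[6,7] (N\PP)\(PP/N)  lex  "every"
[3,7] N\PP  <  k=6
[2,7] NP  >  k=3
[0,7] S  >  k=2

[0,7] S   >
  [0,2] S/NP   <
    [0,1] "found" : S\PP
    [1,2] "river" : (S/NP)\(S\PP)
  [2,7] NP   >
    [2,3] "map" : NP/(N\PP)
    [3,7] N\PP   <
      [3,6] PP/N   >
        [3,5] (PP/N)/NP   <
          [3,4] "which" : S
          [4,5] "from" : ((PP/N)/NP)\S
        [5,6] "here" : NP
      [6,7] "every" : (N\PP)\(PP/N)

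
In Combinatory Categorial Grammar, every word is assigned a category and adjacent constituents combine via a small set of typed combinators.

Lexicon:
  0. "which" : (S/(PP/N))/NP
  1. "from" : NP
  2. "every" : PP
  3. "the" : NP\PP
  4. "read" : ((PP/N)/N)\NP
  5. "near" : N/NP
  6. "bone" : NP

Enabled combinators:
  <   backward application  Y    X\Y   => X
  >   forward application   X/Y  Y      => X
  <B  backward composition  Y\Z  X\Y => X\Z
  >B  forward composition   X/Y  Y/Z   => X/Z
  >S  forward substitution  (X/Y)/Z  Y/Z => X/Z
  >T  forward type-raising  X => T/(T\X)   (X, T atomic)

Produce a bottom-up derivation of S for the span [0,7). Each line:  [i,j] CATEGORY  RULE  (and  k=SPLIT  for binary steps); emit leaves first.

[0,1] (S/(PP/N))/NP  lex  "which"
[1,2] NP  lex  "from"
[0,2] S/(PP/N)  >  k=1
[2,3] PP  lex  "every"
[3,4] NP\PP  lex  "the"
[2,4] NP  <  k=3
[4,5] ((PP/N)/N)\NP  lex  "read"
[2,5] (PP/N)/N  <  k=4
[5,6] N/NP  lex  "near"
[6,7] NP  lex  "bone"
[5,7] N  >  k=6
[2,7] PP/N  >  k=5
[0,7] S  >  k=2

[0,7] S   >
  [0,2] S/(PP/N)   >
    [0,1] "which" : (S/(PP/N))/NP
    [1,2] "from" : NP
  [2,7] PP/N   >
    [2,5] (PP/N)/N   <
      [2,4] NP   <
        [2,3] "every" : PP
        [3,4] "the" : NP\PP
      [4,5] "read" : ((PP/N)/N)\NP
    [5,7] N   >
      [5,6] "near" : N/NP
      [6,7] "bone" : NP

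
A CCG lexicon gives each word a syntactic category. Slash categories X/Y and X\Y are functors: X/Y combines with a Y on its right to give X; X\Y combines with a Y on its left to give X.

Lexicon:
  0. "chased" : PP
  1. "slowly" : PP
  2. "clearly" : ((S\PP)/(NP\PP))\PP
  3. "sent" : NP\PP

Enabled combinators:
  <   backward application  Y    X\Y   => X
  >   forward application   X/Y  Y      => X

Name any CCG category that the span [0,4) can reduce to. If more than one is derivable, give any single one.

S

[0,4] S   <
  [0,1] "chased" : PP
  [1,4] S\PP   >
    [1,3] (S\PP)/(NP\PP)   <
      [1,2] "slowly" : PP
      [2,3] "clearly" : ((S\PP)/(NP\PP))\PP
    [3,4] "sent" : NP\PP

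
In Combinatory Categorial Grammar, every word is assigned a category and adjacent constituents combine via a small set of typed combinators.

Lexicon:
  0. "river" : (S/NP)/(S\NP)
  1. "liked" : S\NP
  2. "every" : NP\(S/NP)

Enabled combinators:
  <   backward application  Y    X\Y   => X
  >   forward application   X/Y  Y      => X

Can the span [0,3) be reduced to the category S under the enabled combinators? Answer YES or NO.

(S/NP)/(S\NP) S\NP NP\(S/NP)
CKY chart[0,3] = {NP}; S ∉ chart

NO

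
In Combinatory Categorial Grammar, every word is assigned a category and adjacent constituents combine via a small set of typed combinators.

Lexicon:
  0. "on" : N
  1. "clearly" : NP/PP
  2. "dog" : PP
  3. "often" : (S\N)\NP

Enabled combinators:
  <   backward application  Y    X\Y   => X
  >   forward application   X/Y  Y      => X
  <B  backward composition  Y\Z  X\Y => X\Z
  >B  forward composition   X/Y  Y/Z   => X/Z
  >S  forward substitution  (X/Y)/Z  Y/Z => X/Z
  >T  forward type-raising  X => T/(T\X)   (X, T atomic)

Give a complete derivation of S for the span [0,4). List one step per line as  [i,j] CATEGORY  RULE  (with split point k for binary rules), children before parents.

[0,1] N  lex  "on"
[1,2] NP/PP  lex  "clearly"
[2,3] PP  lex  "dog"
[1,3] NP  >  k=2
[3,4] (S\N)\NP  lex  "often"
[1,4] S\N  <  k=3
[0,4] S  <  k=1

[0,4] S   <
  [0,1] "on" : N
  [1,4] S\N   <
    [1,3] NP   >
      [1,2] "clearly" : NP/PP
      [2,3] "dog" : PP
    [3,4] "often" : (S\N)\NP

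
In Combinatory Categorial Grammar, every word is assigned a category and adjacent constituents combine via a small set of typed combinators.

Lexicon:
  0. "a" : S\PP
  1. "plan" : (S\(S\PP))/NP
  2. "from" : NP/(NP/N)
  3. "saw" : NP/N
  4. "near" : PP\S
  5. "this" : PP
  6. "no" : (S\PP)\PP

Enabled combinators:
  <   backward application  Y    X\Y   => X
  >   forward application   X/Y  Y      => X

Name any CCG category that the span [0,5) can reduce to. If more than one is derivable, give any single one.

PP

[0,7] S   <
  [0,5] PP   <
    [0,4] S   <
      [0,1] "a" : S\PP
      [1,4] S\(S\PP)   >
        [1,2] "plan" : (S\(S\PP))/NP
        [2,4] NP   >
          [2,3] "from" : NP/(NP/N)
          [3,4] "saw" : NP/N
    [4,5] "near" : PP\S
  [5,7] S\PP   <
    [5,6] "this" : PP
    [6,7] "no" : (S\PP)\PP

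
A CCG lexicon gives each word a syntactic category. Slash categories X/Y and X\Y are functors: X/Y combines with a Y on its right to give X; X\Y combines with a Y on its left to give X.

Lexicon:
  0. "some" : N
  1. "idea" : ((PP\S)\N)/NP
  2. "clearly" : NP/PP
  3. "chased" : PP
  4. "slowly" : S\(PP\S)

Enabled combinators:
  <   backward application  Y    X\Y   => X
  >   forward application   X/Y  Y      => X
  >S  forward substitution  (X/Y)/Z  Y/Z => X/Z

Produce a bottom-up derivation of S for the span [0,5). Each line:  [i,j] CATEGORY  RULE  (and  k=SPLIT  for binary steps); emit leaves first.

[0,1] N  lex  "some"
[1,2] ((PP\S)\N)/NP  lex  "idea"
[2,3] NP/PP  lex  "clearly"
[3,4] PP  lex  "chased"
[2,4] NP  >  k=3
[1,4] (PP\S)\N  >  k=2
[0,4] PP\S  <  k=1
[4,5] S\(PP\S)  lex  "slowly"
[0,5] S  <  k=4

[0,5] S   <
  [0,4] PP\S   <
    [0,1] "some" : N
    [1,4] (PP\S)\N   >
      [1,2] "idea" : ((PP\S)\N)/NP
      [2,4] NP   >
        [2,3] "clearly" : NP/PP
        [3,4] "chased" : PP
  [4,5] "slowly" : S\(PP\S)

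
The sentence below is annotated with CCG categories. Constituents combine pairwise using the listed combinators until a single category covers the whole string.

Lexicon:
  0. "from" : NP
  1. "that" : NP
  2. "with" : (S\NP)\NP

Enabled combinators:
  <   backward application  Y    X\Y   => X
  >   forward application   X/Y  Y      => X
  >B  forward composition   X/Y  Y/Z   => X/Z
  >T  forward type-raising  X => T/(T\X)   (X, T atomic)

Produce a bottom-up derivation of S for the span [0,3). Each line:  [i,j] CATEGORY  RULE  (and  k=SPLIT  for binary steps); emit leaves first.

[0,3] S   <
  [0,1] "from" : NP
  [1,3] S\NP   <
    [1,2] "that" : NP
    [2,3] "with" : (S\NP)\NP

[0,1] NP  lex  "from"
[1,2] NP  lex  "that"
[2,3] (S\NP)\NP  lex  "with"
[1,3] S\NP  <  k=2
[0,3] S  <  k=1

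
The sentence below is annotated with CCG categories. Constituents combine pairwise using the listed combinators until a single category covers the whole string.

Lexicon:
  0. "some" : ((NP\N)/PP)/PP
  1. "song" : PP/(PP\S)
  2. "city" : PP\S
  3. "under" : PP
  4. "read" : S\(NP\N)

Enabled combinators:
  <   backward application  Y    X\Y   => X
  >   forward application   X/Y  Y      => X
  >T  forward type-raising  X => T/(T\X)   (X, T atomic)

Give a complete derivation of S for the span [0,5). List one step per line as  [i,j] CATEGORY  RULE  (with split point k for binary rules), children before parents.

[0,1] ((NP\N)/PP)/PP  lex  "some"
[1,2] PP/(PP\S)  lex  "song"
[2,3] PP\S  lex  "city"
[1,3] PP  >  k=2
[0,3] (NP\N)/PP  >  k=1
[3,4] PP  lex  "under"
[0,4] NP\N  >  k=3
[4,5] S\(NP\N)  lex  "read"
[0,5] S  <  k=4

[0,5] S   <
  [0,4] NP\N   >
    [0,3] (NP\N)/PP   >
      [0,1] "some" : ((NP\N)/PP)/PP
      [1,3] PP   >
        [1,2] "song" : PP/(PP\S)
        [2,3] "city" : PP\S
    [3,4] "under" : PP
  [4,5] "read" : S\(NP\N)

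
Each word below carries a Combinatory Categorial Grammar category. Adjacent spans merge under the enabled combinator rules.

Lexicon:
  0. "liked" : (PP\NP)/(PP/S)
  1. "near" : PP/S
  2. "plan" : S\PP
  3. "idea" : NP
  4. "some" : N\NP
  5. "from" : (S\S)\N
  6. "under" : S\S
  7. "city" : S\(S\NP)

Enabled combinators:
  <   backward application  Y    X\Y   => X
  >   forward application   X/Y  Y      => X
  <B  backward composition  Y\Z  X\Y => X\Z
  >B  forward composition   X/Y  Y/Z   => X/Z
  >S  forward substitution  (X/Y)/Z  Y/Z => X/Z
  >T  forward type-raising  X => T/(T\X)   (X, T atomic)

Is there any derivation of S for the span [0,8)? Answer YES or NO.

YES

[0,8] S   <
  [0,7] S\NP   <B
    [0,3] S\NP   <B
      [0,2] PP\NP   >
        [0,1] "liked" : (PP\NP)/(PP/S)
        [1,2] "near" : PP/S
      [2,3] "plan" : S\PP
    [3,7] S\S   <B
      [3,6] S\S   <
        [3,5] N   >
          [3,4] N/(N\NP)   >T
            [3,4] "idea" : NP
          [4,5] "some" : N\NP
        [5,6] "from" : (S\S)\N
      [6,7] "under" : S\S
  [7,8] "city" : S\(S\NP)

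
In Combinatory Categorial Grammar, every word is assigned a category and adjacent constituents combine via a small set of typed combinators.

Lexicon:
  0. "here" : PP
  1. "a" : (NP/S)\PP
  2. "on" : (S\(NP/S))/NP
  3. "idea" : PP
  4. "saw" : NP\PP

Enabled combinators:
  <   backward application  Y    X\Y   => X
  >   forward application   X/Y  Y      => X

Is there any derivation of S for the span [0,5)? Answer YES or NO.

YES

[0,5] S   <
  [0,2] NP/S   <
    [0,1] "here" : PP
    [1,2] "a" : (NP/S)\PP
  [2,5] S\(NP/S)   >
    [2,3] "on" : (S\(NP/S))/NP
    [3,5] NP   <
      [3,4] "idea" : PP
      [4,5] "saw" : NP\PP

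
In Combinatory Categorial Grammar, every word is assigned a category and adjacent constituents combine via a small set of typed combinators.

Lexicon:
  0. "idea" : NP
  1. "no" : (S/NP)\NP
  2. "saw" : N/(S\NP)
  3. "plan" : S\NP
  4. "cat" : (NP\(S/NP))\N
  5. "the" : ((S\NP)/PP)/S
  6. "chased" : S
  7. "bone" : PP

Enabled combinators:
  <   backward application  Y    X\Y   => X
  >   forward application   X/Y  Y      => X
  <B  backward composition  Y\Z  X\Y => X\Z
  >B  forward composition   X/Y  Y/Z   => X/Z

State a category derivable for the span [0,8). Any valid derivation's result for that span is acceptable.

[0,8] S   <
  [0,5] NP   <
    [0,2] S/NP   <
      [0,1] "idea" : NP
      [1,2] "no" : (S/NP)\NP
    [2,5] NP\(S/NP)   <
      [2,4] N   >
        [2,3] "saw" : N/(S\NP)
        [3,4] "plan" : S\NP
      [4,5] "cat" : (NP\(S/NP))\N
  [5,8] S\NP   >
    [5,7] (S\NP)/PP   >
      [5,6] "the" : ((S\NP)/PP)/S
      [6,7] "chased" : S
    [7,8] "bone" : PP

S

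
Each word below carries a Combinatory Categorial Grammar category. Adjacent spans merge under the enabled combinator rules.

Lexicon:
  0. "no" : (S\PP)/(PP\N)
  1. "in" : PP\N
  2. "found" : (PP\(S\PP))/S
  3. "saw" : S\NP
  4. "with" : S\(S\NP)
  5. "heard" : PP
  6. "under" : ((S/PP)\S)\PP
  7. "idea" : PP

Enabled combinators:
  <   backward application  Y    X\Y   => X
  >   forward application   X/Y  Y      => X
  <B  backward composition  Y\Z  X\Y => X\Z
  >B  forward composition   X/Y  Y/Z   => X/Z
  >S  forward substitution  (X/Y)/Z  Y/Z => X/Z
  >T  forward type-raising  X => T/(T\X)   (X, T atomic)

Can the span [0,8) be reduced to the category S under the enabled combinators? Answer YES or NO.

(S\PP)/(PP\N) PP\N (PP\(S\PP))/S S\NP S\(S\NP) PP ((S/PP)\S)\PP PP
CKY chart[0,8] = {N/(N\PP), NP/(NP\PP), PP, PP/(PP\PP), S/(S\PP)}; S ∉ chart

NO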